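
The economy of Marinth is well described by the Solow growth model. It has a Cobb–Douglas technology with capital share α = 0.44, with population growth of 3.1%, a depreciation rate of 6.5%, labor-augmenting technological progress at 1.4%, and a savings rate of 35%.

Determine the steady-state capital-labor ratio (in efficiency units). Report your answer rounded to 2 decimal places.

Steady state requires s·f(k) = (n + g + δ)·k, i.e. s·k^α = (n + g + δ)·k.
Rearranging, k^(1−α) = s / (n + g + δ).
k^0.56 = 0.35 / (0.031 + 0.014 + 0.065) = 0.35 / 0.110 = 3.1818
k* = 3.1818^(1/0.56) ≈ 7.9001

k* ≈ 7.90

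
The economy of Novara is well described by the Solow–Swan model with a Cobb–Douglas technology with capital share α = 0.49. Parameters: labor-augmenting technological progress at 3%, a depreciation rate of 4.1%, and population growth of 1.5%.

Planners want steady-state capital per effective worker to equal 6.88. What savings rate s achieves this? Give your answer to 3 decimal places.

In steady state, investment equals break-even investment: s·k^α = (n + g + δ)·k.
So s / (n + g + δ) = (k*)^(1−α) = 6.88^0.51 = 2.6741.
Therefore s = 2.6741 × (n + g + δ) = 2.6741 × 0.086 = 0.2300.

s ≈ 0.230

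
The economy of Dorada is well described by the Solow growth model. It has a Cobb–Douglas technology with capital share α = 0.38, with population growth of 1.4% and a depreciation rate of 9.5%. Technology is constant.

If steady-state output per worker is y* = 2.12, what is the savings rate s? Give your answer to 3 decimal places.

In steady state, investment equals break-even investment: s·k^α = (n + δ)·k.
Since y* = [s/(n + δ)]^(α/(1−α)), we have s/(n + δ) = (y*)^((1−α)/α) = 2.12^1.6316 = 3.4076.
Therefore s = 3.4076 × (n + δ) = 3.4076 × 0.109 = 0.3714.

s ≈ 0.371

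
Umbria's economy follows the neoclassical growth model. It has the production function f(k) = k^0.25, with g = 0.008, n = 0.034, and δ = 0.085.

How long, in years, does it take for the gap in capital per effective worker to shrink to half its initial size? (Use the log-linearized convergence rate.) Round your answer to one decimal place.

Near the steady state the convergence rate is λ = (1 − α)(n + g + δ).
λ = (1 − 0.25) × 0.127 = 0.75 × 0.127 = 0.09525
Half-life = ln 2 / λ = 0.6931 / 0.09525 ≈ 7.28 years

about 7.3 years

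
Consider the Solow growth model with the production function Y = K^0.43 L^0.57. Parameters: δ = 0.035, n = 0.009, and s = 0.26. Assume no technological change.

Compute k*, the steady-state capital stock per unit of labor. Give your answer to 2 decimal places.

k* ≈ 22.57

In steady state, investment equals break-even investment: s·k^α = (n + δ)·k.
Rearranging, k^(1−α) = s / (n + δ).
k^0.57 = 0.26 / (0.009 + 0.035) = 0.26 / 0.044 = 5.9091
k* = 5.9091^(1/0.57) ≈ 22.5708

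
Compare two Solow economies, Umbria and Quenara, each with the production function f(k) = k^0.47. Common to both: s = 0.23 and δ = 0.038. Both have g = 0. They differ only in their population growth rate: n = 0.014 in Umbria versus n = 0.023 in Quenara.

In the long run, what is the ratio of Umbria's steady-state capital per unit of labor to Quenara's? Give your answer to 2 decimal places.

k*_U / k*_Q ≈ 1.35

Steady-state k* = [s/(n + δ)]^(1/(1−α)), so the ratio is [ (s_U/(n + δ)_U) / (s_Q/(n + δ)_Q) ]^1.8868.
s_U/(n + δ)_U = 0.23/0.052 = 4.4231; s_Q/(n + δ)_Q = 0.23/0.061 = 3.7705.
Ratio = (4.4231/3.7705)^1.8868 = 1.1731^1.8868 ≈ 1.3515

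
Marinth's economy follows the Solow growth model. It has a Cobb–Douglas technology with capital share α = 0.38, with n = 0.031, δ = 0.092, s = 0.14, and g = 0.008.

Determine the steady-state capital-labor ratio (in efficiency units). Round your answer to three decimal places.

k* = 1.113

In steady state, investment equals break-even investment: s·k^α = (n + g + δ)·k.
Dividing both sides by k: k^(1−α) = s / (n + g + δ).
k^0.62 = 0.14 / (0.031 + 0.008 + 0.092) = 0.14 / 0.131 = 1.0687
k* = 1.0687^(1/0.62) ≈ 1.1131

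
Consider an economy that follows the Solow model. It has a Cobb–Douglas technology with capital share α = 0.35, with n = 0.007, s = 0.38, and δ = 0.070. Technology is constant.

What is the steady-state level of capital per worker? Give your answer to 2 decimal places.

k* = 11.66

Steady state requires s·f(k) = (n + δ)·k, i.e. s·k^α = (n + δ)·k.
Rearranging, k^(1−α) = s / (n + δ).
k^0.65 = 0.38 / (0.007 + 0.070) = 0.38 / 0.077 = 4.9351
k* = 4.9351^(1/0.65) ≈ 11.6576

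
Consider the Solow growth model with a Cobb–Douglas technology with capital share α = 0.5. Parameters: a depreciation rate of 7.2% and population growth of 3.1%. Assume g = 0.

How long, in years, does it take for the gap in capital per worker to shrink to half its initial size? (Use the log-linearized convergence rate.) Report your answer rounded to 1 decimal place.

half-life ≈ 13.5 years

Near the steady state the convergence rate is λ = (1 − α)(n + δ).
λ = (1 − 0.5) × 0.103 = 0.5 × 0.103 = 0.0515
Half-life = ln 2 / λ = 0.6931 / 0.0515 ≈ 13.46 years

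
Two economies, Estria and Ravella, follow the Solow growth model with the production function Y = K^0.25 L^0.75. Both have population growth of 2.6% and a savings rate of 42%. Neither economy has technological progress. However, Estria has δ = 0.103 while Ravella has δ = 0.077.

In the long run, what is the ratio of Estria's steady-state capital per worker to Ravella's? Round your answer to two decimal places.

Steady-state k* = [s/(n + δ)]^(1/(1−α)), so the ratio is [ (s_E/(n + δ)_E) / (s_R/(n + δ)_R) ]^1.3333.
s_E/(n + δ)_E = 0.42/0.129 = 3.2558; s_R/(n + δ)_R = 0.42/0.103 = 4.0777.
Ratio = (3.2558/4.0777)^1.3333 = 0.7984^1.3333 ≈ 0.7407

k*_E / k*_R ≈ 0.74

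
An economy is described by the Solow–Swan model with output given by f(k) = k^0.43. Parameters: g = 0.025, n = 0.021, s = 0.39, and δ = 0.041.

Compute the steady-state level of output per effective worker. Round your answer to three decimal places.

In steady state, investment equals break-even investment: s·k^α = (n + g + δ)·k.
Rearranging, k^(1−α) = s / (n + g + δ).
k^0.57 = 0.39 / (0.021 + 0.025 + 0.041) = 0.39 / 0.087 = 4.4828
k* = 4.4828^(1/0.57) ≈ 13.9017
y* = (k*)^α = 13.9017^0.43 ≈ 3.1011

y* = 3.101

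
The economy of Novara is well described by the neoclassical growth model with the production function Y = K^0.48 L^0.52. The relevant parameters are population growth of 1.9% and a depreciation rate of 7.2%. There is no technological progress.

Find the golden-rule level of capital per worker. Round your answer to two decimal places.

k_gold ≈ 24.48

The golden rule sets f'(k) = n + δ, i.e. α·k^(α−1) = n + δ.
So k^(1−α) = α / (n + δ) = 0.48 / 0.091 = 5.2747.
k_gold = 5.2747^(1/0.52) ≈ 24.4817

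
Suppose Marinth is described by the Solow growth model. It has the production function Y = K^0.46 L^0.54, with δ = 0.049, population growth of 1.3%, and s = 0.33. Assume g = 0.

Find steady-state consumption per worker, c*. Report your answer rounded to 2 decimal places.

c* ≈ 2.78

In steady state, investment equals break-even investment: s·k^α = (n + δ)·k.
Dividing both sides by k: k^(1−α) = s / (n + δ).
k^0.54 = 0.33 / (0.013 + 0.049) = 0.33 / 0.062 = 5.3226
k* = 5.3226^(1/0.54) ≈ 22.1143
y* = (k*)^α = 22.1143^0.46 ≈ 4.1548
c* = (1 − s)·y* = (1 − 0.33) × 4.1548 ≈ 2.7837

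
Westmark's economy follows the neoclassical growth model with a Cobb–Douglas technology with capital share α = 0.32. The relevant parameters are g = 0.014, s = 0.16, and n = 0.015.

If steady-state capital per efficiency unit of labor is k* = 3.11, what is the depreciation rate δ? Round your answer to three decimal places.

δ ≈ 0.045

Steady state requires s·f(k) = (n + g + δ)·k, i.e. s·k^α = (n + g + δ)·k.
So s / (n + g + δ) = (k*)^(1−α) = 3.11^0.68 = 2.1631.
Therefore n + g + δ = s / 2.1631 = 0.16 / 2.1631 = 0.0740, so δ = 0.0740 − 0.029 = 0.0450.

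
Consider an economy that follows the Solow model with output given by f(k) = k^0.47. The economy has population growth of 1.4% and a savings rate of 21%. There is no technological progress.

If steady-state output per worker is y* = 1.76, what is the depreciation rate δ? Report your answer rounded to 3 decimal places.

δ ≈ 0.097

At the steady state, Δk = 0, so s·k^α = (n + δ)·k.
Since y* = [s/(n + δ)]^(α/(1−α)), we have s/(n + δ) = (y*)^((1−α)/α) = 1.76^1.1277 = 1.8918.
Therefore n + δ = s / 1.8918 = 0.21 / 1.8918 = 0.1110, so δ = 0.1110 − 0.014 = 0.0970.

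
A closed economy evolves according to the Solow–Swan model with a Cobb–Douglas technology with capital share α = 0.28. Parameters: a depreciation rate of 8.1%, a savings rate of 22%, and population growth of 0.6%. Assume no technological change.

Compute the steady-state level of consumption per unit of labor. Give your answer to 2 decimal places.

c* ≈ 1.12

Steady state requires s·f(k) = (n + δ)·k, i.e. s·k^α = (n + δ)·k.
Dividing both sides by k: k^(1−α) = s / (n + δ).
k^0.72 = 0.22 / (0.006 + 0.081) = 0.22 / 0.087 = 2.5287
k* = 2.5287^(1/0.72) ≈ 3.6273
y* = (k*)^α = 3.6273^0.28 ≈ 1.4344
c* = (1 − s)·y* = (1 − 0.22) × 1.4344 ≈ 1.1188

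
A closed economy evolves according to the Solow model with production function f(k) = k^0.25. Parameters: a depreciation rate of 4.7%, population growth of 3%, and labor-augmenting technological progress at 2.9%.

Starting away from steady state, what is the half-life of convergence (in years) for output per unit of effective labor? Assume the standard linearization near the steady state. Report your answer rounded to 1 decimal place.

half-life ≈ 8.7 years

Near the steady state the convergence rate is λ = (1 − α)(n + g + δ).
λ = (1 − 0.25) × 0.106 = 0.75 × 0.106 = 0.0795
Half-life = ln 2 / λ = 0.6931 / 0.0795 ≈ 8.72 years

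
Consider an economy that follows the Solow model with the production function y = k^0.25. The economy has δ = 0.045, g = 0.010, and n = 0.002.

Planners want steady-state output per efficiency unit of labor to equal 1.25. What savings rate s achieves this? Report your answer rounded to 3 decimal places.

At the steady state, Δk = 0, so s·k^α = (n + g + δ)·k.
Since y* = [s/(n + g + δ)]^(α/(1−α)), we have s/(n + g + δ) = (y*)^((1−α)/α) = 1.25^3 = 1.9531.
Therefore s = 1.9531 × (n + g + δ) = 1.9531 × 0.057 = 0.1113.

s ≈ 0.111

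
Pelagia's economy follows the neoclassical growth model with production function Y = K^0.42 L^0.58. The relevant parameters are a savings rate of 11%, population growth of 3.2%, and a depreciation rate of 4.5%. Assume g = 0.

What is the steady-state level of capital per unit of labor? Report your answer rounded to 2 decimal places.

Steady state requires s·f(k) = (n + δ)·k, i.e. s·k^α = (n + δ)·k.
Rearranging, k^(1−α) = s / (n + δ).
k^0.58 = 0.11 / (0.032 + 0.045) = 0.11 / 0.077 = 1.4286
k* = 1.4286^(1/0.58) ≈ 1.8496

k* = 1.85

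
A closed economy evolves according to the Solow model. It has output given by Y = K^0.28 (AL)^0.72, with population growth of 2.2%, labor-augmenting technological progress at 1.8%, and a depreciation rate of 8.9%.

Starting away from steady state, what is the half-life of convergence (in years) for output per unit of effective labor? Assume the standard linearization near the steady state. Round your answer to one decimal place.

about 7.5 years

Near the steady state the convergence rate is λ = (1 − α)(n + g + δ).
λ = (1 − 0.28) × 0.129 = 0.72 × 0.129 = 0.09288
Half-life = ln 2 / λ = 0.6931 / 0.09288 ≈ 7.46 years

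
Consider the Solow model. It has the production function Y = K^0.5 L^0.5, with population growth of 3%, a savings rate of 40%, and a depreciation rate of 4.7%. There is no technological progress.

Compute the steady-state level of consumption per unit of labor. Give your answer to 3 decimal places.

c* ≈ 3.117

At the steady state, Δk = 0, so s·k^α = (n + δ)·k.
Dividing both sides by k: k^(1−α) = s / (n + δ).
k^0.5 = 0.40 / (0.030 + 0.047) = 0.40 / 0.077 = 5.1948
k* = 5.1948^(1/0.5) ≈ 26.9859
y* = (k*)^α = 26.9859^0.5 ≈ 5.1948
c* = (1 − s)·y* = (1 − 0.40) × 5.1948 ≈ 3.1169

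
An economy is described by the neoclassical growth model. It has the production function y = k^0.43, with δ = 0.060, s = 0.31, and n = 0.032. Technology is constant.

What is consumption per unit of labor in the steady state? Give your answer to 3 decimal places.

In steady state, investment equals break-even investment: s·k^α = (n + δ)·k.
Dividing both sides by k: k^(1−α) = s / (n + δ).
k^0.57 = 0.31 / (0.032 + 0.060) = 0.31 / 0.092 = 3.3696
k* = 3.3696^(1/0.57) ≈ 8.4251
y* = (k*)^α = 8.4251^0.43 ≈ 2.5003
c* = (1 − s)·y* = (1 − 0.31) × 2.5003 ≈ 1.7252

c* = 1.725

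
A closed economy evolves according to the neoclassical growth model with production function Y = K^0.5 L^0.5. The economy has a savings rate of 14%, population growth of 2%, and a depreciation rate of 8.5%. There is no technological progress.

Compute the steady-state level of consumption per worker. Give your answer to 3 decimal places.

At the steady state, Δk = 0, so s·k^α = (n + δ)·k.
Rearranging, k^(1−α) = s / (n + δ).
k^0.5 = 0.14 / (0.020 + 0.085) = 0.14 / 0.105 = 1.3333
k* = 1.3333^(1/0.5) ≈ 1.7777
y* = (k*)^α = 1.7777^0.5 ≈ 1.3333
c* = (1 − s)·y* = (1 − 0.14) × 1.3333 ≈ 1.1466

c* = 1.147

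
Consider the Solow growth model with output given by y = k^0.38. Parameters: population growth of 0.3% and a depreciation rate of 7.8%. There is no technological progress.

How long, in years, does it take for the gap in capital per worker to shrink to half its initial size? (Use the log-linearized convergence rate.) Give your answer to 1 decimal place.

Near the steady state the convergence rate is λ = (1 − α)(n + δ).
λ = (1 − 0.38) × 0.081 = 0.62 × 0.081 = 0.05022
Half-life = ln 2 / λ = 0.6931 / 0.05022 ≈ 13.80 years

t_½ ≈ 13.8 years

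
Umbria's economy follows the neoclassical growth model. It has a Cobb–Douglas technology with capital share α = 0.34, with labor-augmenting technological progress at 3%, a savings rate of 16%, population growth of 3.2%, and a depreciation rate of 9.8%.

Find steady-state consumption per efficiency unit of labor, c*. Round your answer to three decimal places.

At the steady state, Δk = 0, so s·k^α = (n + g + δ)·k.
Rearranging, k^(1−α) = s / (n + g + δ).
k^0.66 = 0.16 / (0.032 + 0.030 + 0.098) = 0.16 / 0.160 = 1.0000
k* = 1.0000^(1/0.66) ≈ 1.0000
y* = (k*)^α = 1.0000^0.34 ≈ 1.0000
c* = (1 − s)·y* = (1 − 0.16) × 1.0000 ≈ 0.8400

c* = 0.840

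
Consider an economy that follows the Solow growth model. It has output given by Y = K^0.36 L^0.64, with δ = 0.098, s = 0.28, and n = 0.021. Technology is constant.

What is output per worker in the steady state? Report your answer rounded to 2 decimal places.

y* ≈ 1.62

At the steady state, Δk = 0, so s·k^α = (n + δ)·k.
Dividing both sides by k: k^(1−α) = s / (n + δ).
k^0.64 = 0.28 / (0.021 + 0.098) = 0.28 / 0.119 = 2.3529
k* = 2.3529^(1/0.64) ≈ 3.8074
y* = (k*)^α = 3.8074^0.36 ≈ 1.6182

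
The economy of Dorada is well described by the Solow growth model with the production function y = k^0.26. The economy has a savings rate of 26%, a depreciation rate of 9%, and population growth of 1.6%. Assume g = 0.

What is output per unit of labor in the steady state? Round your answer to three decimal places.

In steady state, investment equals break-even investment: s·k^α = (n + δ)·k.
Dividing both sides by k: k^(1−α) = s / (n + δ).
k^0.74 = 0.26 / (0.016 + 0.090) = 0.26 / 0.106 = 2.4528
k* = 2.4528^(1/0.74) ≈ 3.3618
y* = (k*)^α = 3.3618^0.26 ≈ 1.3706

y* ≈ 1.371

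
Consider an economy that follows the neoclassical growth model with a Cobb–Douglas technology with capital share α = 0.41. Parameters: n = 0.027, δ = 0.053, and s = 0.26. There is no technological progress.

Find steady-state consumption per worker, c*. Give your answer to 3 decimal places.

At the steady state, Δk = 0, so s·k^α = (n + δ)·k.
Rearranging, k^(1−α) = s / (n + δ).
k^0.59 = 0.26 / (0.027 + 0.053) = 0.26 / 0.080 = 3.2500
k* = 3.2500^(1/0.59) ≈ 7.3722
y* = (k*)^α = 7.3722^0.41 ≈ 2.2684
c* = (1 − s)·y* = (1 − 0.26) × 2.2684 ≈ 1.6786

c* = 1.679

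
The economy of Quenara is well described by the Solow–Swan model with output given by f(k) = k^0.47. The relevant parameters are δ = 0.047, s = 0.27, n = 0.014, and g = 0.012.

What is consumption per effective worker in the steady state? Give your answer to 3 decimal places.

c* ≈ 2.328

At the steady state, Δk = 0, so s·k^α = (n + g + δ)·k.
Dividing both sides by k: k^(1−α) = s / (n + g + δ).
k^0.53 = 0.27 / (0.014 + 0.012 + 0.047) = 0.27 / 0.073 = 3.6986
k* = 3.6986^(1/0.53) ≈ 11.7969
y* = (k*)^α = 11.7969^0.47 ≈ 3.1896
c* = (1 − s)·y* = (1 − 0.27) × 3.1896 ≈ 2.3284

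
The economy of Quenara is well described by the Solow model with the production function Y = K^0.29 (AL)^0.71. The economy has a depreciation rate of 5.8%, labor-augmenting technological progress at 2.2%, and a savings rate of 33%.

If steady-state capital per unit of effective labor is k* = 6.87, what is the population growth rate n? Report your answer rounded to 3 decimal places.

n ≈ 0.004

At the steady state, Δk = 0, so s·k^α = (n + g + δ)·k.
So s / (n + g + δ) = (k*)^(1−α) = 6.87^0.71 = 3.9286.
Therefore n + g + δ = s / 3.9286 = 0.33 / 3.9286 = 0.0840, so n = 0.0840 − 0.080 = 0.0040.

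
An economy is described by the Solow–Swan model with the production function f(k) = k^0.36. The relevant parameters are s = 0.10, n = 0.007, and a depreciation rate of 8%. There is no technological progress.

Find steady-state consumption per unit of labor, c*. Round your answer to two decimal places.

Steady state requires s·f(k) = (n + δ)·k, i.e. s·k^α = (n + δ)·k.
Rearranging, k^(1−α) = s / (n + δ).
k^0.64 = 0.10 / (0.007 + 0.080) = 0.10 / 0.087 = 1.1494
k* = 1.1494^(1/0.64) ≈ 1.2430
y* = (k*)^α = 1.2430^0.36 ≈ 1.0815
c* = (1 − s)·y* = (1 − 0.10) × 1.0815 ≈ 0.9734

c* = 0.97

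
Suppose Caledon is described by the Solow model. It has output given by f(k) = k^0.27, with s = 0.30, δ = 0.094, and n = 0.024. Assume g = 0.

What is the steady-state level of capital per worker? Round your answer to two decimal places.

At the steady state, Δk = 0, so s·k^α = (n + δ)·k.
Dividing both sides by k: k^(1−α) = s / (n + δ).
k^0.73 = 0.30 / (0.024 + 0.094) = 0.30 / 0.118 = 2.5424
k* = 2.5424^(1/0.73) ≈ 3.5903

k* ≈ 3.59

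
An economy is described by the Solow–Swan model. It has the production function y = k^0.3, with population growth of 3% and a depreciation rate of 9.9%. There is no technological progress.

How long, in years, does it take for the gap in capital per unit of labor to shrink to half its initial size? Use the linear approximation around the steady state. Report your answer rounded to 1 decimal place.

t_½ ≈ 7.7 years

Near the steady state the convergence rate is λ = (1 − α)(n + δ).
λ = (1 − 0.3) × 0.129 = 0.7 × 0.129 = 0.0903
Half-life = ln 2 / λ = 0.6931 / 0.0903 ≈ 7.68 years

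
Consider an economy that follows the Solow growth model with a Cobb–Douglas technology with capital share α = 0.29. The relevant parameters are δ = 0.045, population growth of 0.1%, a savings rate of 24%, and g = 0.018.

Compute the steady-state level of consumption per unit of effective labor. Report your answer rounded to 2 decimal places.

c* = 1.30

In steady state, investment equals break-even investment: s·k^α = (n + g + δ)·k.
Dividing both sides by k: k^(1−α) = s / (n + g + δ).
k^0.71 = 0.24 / (0.001 + 0.018 + 0.045) = 0.24 / 0.064 = 3.7500
k* = 3.7500^(1/0.71) ≈ 6.4342
y* = (k*)^α = 6.4342^0.29 ≈ 1.7158
c* = (1 − s)·y* = (1 − 0.24) × 1.7158 ≈ 1.3040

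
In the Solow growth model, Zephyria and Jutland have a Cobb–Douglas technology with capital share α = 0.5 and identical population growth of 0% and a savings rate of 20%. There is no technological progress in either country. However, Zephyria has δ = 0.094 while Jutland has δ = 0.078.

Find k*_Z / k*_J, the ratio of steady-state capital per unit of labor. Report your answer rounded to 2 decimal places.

ratio ≈ 0.69

Steady-state k* = [s/(n + δ)]^(1/(1−α)), so the ratio is [ (s_Z/(n + δ)_Z) / (s_J/(n + δ)_J) ]^2.
s_Z/(n + δ)_Z = 0.20/0.094 = 2.1277; s_J/(n + δ)_J = 0.20/0.078 = 2.5641.
Ratio = (2.1277/2.5641)^2 = 0.8298^2 ≈ 0.6886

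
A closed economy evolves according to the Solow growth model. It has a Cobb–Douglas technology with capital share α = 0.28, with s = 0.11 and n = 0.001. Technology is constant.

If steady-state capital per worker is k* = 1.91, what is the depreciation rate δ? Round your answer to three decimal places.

δ ≈ 0.068

At the steady state, Δk = 0, so s·k^α = (n + δ)·k.
So s / (n + δ) = (k*)^(1−α) = 1.91^0.72 = 1.5935.
Therefore n + δ = s / 1.5935 = 0.11 / 1.5935 = 0.0690, so δ = 0.0690 − 0.001 = 0.0680.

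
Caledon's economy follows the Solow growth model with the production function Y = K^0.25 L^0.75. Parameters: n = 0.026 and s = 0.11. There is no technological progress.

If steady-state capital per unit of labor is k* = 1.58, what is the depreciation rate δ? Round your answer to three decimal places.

In steady state, investment equals break-even investment: s·k^α = (n + δ)·k.
So s / (n + δ) = (k*)^(1−α) = 1.58^0.75 = 1.4093.
Therefore n + δ = s / 1.4093 = 0.11 / 1.4093 = 0.0781, so δ = 0.0781 − 0.026 = 0.0521.

δ ≈ 0.052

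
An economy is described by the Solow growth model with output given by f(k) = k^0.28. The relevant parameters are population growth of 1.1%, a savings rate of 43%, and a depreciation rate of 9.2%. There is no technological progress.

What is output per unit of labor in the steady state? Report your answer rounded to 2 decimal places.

y* ≈ 1.74

Steady state requires s·f(k) = (n + δ)·k, i.e. s·k^α = (n + δ)·k.
Dividing both sides by k: k^(1−α) = s / (n + δ).
k^0.72 = 0.43 / (0.011 + 0.092) = 0.43 / 0.103 = 4.1748
k* = 4.1748^(1/0.72) ≈ 7.2777
y* = (k*)^α = 7.2777^0.28 ≈ 1.7432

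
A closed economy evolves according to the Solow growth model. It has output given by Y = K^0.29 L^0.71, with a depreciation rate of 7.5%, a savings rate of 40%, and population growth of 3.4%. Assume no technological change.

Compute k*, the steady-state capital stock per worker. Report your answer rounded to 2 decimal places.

At the steady state, Δk = 0, so s·k^α = (n + δ)·k.
Rearranging, k^(1−α) = s / (n + δ).
k^0.71 = 0.40 / (0.034 + 0.075) = 0.40 / 0.109 = 3.6697
k* = 3.6697^(1/0.71) ≈ 6.2410

k* ≈ 6.24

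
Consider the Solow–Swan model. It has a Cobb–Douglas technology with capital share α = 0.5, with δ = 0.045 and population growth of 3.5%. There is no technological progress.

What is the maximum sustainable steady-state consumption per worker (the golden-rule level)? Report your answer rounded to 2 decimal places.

c_gold ≈ 3.13

At the golden rule, f'(k) = n + δ, so α·k^(α−1) = n + δ and k_gold = (α/(n + δ))^(1/(1−α)).
k_gold = (0.5/0.080)^(1/0.5) = 6.2500^2 ≈ 39.0625
c_gold = f(k_gold) − (n + δ)·k_gold = 6.2500 − 0.080×39.0625 ≈ 3.1250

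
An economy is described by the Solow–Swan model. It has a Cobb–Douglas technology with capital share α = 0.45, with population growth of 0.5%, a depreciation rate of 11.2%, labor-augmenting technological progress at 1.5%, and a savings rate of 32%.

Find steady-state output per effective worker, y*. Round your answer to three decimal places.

In steady state, investment equals break-even investment: s·k^α = (n + g + δ)·k.
Dividing both sides by k: k^(1−α) = s / (n + g + δ).
k^0.55 = 0.32 / (0.005 + 0.015 + 0.112) = 0.32 / 0.132 = 2.4242
k* = 2.4242^(1/0.55) ≈ 5.0028
y* = (k*)^α = 5.0028^0.45 ≈ 2.0637

y* ≈ 2.064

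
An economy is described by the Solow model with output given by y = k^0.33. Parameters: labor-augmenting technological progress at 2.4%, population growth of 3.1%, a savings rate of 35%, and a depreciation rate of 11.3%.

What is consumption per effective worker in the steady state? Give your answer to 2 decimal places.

Steady state requires s·f(k) = (n + g + δ)·k, i.e. s·k^α = (n + g + δ)·k.
Dividing both sides by k: k^(1−α) = s / (n + g + δ).
k^0.67 = 0.35 / (0.031 + 0.024 + 0.113) = 0.35 / 0.168 = 2.0833
k* = 2.0833^(1/0.67) ≈ 2.9905
y* = (k*)^α = 2.9905^0.33 ≈ 1.4355
c* = (1 − s)·y* = (1 − 0.35) × 1.4355 ≈ 0.9331

c* ≈ 0.93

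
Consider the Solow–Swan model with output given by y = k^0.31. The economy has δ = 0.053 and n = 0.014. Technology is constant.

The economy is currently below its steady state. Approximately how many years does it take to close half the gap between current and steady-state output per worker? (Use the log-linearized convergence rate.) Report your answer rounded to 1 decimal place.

about 15.0 years

Near the steady state the convergence rate is λ = (1 − α)(n + δ).
λ = (1 − 0.31) × 0.067 = 0.69 × 0.067 = 0.04623
Half-life = ln 2 / λ = 0.6931 / 0.04623 ≈ 14.99 years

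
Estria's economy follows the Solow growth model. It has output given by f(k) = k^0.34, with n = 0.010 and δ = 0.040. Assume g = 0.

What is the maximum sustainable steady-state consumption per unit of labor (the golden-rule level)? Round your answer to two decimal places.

c_gold ≈ 1.77

At the golden rule, f'(k) = n + δ, so α·k^(α−1) = n + δ and k_gold = (α/(n + δ))^(1/(1−α)).
k_gold = (0.34/0.050)^(1/0.66) = 6.8000^1.5152 ≈ 18.2565
c_gold = f(k_gold) − (n + δ)·k_gold = 2.6846 − 0.050×18.2565 ≈ 1.7718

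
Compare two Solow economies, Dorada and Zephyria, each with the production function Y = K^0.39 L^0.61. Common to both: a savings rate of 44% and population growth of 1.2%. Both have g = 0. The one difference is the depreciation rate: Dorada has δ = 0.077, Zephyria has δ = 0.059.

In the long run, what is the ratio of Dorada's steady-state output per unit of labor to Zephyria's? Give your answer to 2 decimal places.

Steady-state y* = [s/(n + δ)]^(α/(1−α)), so the ratio is [ (s_D/(n + δ)_D) / (s_Z/(n + δ)_Z) ]^0.6393.
s_D/(n + δ)_D = 0.44/0.089 = 4.9438; s_Z/(n + δ)_Z = 0.44/0.071 = 6.1972.
Ratio = (4.9438/6.1972)^0.6393 = 0.7977^0.6393 ≈ 0.8655

y*_D / y*_Z ≈ 0.87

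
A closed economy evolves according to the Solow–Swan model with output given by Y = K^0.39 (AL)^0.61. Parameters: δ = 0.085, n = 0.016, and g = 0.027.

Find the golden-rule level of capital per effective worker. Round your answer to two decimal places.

The golden rule sets f'(k) = n + g + δ, i.e. α·k^(α−1) = n + g + δ.
So k^(1−α) = α / (n + g + δ) = 0.39 / 0.128 = 3.0469.
k_gold = 3.0469^(1/0.61) ≈ 6.2117

k_gold ≈ 6.21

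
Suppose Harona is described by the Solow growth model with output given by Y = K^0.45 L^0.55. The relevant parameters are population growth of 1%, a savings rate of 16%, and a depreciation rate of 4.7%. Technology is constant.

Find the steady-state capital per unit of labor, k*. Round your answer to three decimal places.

k* ≈ 6.531

In steady state, investment equals break-even investment: s·k^α = (n + δ)·k.
Dividing both sides by k: k^(1−α) = s / (n + δ).
k^0.55 = 0.16 / (0.010 + 0.047) = 0.16 / 0.057 = 2.8070
k* = 2.8070^(1/0.55) ≈ 6.5311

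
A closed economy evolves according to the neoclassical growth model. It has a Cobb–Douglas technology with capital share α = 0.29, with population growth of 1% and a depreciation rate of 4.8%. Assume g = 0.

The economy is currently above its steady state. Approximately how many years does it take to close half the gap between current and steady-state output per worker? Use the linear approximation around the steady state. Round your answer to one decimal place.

Near the steady state the convergence rate is λ = (1 − α)(n + δ).
λ = (1 − 0.29) × 0.058 = 0.71 × 0.058 = 0.04118
Half-life = ln 2 / λ = 0.6931 / 0.04118 ≈ 16.83 years

half-life ≈ 16.8 years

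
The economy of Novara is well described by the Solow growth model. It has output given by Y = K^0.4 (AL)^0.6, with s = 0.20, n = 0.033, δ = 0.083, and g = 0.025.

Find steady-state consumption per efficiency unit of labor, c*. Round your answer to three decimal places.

c* ≈ 1.010

Steady state requires s·f(k) = (n + g + δ)·k, i.e. s·k^α = (n + g + δ)·k.
Dividing both sides by k: k^(1−α) = s / (n + g + δ).
k^0.6 = 0.20 / (0.033 + 0.025 + 0.083) = 0.20 / 0.141 = 1.4184
k* = 1.4184^(1/0.6) ≈ 1.7906
y* = (k*)^α = 1.7906^0.4 ≈ 1.2624
c* = (1 − s)·y* = (1 − 0.20) × 1.2624 ≈ 1.0099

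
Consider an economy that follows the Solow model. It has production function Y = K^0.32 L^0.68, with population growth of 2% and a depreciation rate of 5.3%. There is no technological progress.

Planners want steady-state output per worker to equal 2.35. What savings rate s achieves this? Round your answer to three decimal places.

s ≈ 0.449

At the steady state, Δk = 0, so s·k^α = (n + δ)·k.
Since y* = [s/(n + δ)]^(α/(1−α)), we have s/(n + δ) = (y*)^((1−α)/α) = 2.35^2.125 = 6.1450.
Therefore s = 6.1450 × (n + δ) = 6.1450 × 0.073 = 0.4486.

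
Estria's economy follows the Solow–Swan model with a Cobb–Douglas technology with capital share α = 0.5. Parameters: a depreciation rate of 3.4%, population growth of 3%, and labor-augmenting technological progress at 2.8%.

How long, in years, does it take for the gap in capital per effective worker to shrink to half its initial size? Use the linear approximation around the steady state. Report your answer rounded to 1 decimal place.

Near the steady state the convergence rate is λ = (1 − α)(n + g + δ).
λ = (1 − 0.5) × 0.092 = 0.5 × 0.092 = 0.0460
Half-life = ln 2 / λ = 0.6931 / 0.0460 ≈ 15.07 years

t_½ ≈ 15.1 years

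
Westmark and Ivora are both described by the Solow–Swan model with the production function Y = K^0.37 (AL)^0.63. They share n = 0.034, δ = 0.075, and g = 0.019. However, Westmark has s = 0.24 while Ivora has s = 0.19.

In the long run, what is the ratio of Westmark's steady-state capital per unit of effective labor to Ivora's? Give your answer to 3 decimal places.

k*_W / k*_I ≈ 1.449

Steady-state k* = [s/(n + g + δ)]^(1/(1−α)), so the ratio is [ (s_W/(n + g + δ)_W) / (s_I/(n + g + δ)_I) ]^1.5873.
s_W/(n + g + δ)_W = 0.24/0.128 = 1.8750; s_I/(n + g + δ)_I = 0.19/0.128 = 1.4844.
Ratio = (1.8750/1.4844)^1.5873 = 1.2631^1.5873 ≈ 1.4488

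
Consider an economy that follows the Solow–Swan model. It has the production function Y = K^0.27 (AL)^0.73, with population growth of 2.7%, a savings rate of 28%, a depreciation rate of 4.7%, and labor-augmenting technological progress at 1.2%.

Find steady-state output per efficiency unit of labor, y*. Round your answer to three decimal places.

At the steady state, Δk = 0, so s·k^α = (n + g + δ)·k.
Dividing both sides by k: k^(1−α) = s / (n + g + δ).
k^0.73 = 0.28 / (0.027 + 0.012 + 0.047) = 0.28 / 0.086 = 3.2558
k* = 3.2558^(1/0.73) ≈ 5.0381
y* = (k*)^α = 5.0381^0.27 ≈ 1.5474

y* ≈ 1.547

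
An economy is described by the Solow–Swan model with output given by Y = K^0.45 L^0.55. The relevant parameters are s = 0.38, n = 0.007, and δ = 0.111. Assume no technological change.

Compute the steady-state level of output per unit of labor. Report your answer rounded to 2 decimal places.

y* = 2.60

At the steady state, Δk = 0, so s·k^α = (n + δ)·k.
Rearranging, k^(1−α) = s / (n + δ).
k^0.55 = 0.38 / (0.007 + 0.111) = 0.38 / 0.118 = 3.2203
k* = 3.2203^(1/0.55) ≈ 8.3839
y* = (k*)^α = 8.3839^0.45 ≈ 2.6035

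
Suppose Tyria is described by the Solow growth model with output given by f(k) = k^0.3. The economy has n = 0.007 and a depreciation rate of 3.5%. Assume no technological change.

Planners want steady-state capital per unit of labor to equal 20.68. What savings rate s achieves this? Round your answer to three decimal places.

s ≈ 0.350

Steady state requires s·f(k) = (n + δ)·k, i.e. s·k^α = (n + δ)·k.
So s / (n + δ) = (k*)^(1−α) = 20.68^0.7 = 8.3346.
Therefore s = 8.3346 × (n + δ) = 8.3346 × 0.042 = 0.3501.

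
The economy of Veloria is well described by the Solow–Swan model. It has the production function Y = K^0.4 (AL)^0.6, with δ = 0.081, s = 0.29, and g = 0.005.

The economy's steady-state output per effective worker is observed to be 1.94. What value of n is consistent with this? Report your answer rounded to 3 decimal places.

At the steady state, Δk = 0, so s·k^α = (n + g + δ)·k.
Since y* = [s/(n + g + δ)]^(α/(1−α)), we have s/(n + g + δ) = (y*)^((1−α)/α) = 1.94^1.5 = 2.7021.
Therefore n + g + δ = s / 2.7021 = 0.29 / 2.7021 = 0.1073, so n = 0.1073 − 0.086 = 0.0213.

n ≈ 0.021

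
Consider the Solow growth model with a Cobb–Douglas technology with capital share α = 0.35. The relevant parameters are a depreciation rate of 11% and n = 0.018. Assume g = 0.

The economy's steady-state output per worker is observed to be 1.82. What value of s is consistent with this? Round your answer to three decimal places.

s ≈ 0.389

Steady state requires s·f(k) = (n + δ)·k, i.e. s·k^α = (n + δ)·k.
Since y* = [s/(n + δ)]^(α/(1−α)), we have s/(n + δ) = (y*)^((1−α)/α) = 1.82^1.8571 = 3.0407.
Therefore s = 3.0407 × (n + δ) = 3.0407 × 0.128 = 0.3892.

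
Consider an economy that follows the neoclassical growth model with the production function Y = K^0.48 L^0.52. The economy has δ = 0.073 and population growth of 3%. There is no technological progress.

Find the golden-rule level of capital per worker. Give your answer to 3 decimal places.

k_gold ≈ 19.293

The golden rule sets f'(k) = n + δ, i.e. α·k^(α−1) = n + δ.
So k^(1−α) = α / (n + δ) = 0.48 / 0.103 = 4.6602.
k_gold = 4.6602^(1/0.52) ≈ 19.2927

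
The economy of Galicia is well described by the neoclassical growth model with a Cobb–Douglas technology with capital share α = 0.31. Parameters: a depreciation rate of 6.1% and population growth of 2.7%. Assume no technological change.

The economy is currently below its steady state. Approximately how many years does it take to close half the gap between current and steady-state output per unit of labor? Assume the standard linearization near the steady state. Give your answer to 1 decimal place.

Near the steady state the convergence rate is λ = (1 − α)(n + δ).
λ = (1 − 0.31) × 0.088 = 0.69 × 0.088 = 0.06072
Half-life = ln 2 / λ = 0.6931 / 0.06072 ≈ 11.41 years

about 11.4 years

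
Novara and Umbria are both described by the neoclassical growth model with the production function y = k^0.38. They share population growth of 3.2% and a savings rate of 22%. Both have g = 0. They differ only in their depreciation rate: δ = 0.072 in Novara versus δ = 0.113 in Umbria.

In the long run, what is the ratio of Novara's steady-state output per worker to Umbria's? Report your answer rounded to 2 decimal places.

y*_N / y*_U ≈ 1.23

Steady-state y* = [s/(n + δ)]^(α/(1−α)), so the ratio is [ (s_N/(n + δ)_N) / (s_U/(n + δ)_U) ]^0.6129.
s_N/(n + δ)_N = 0.22/0.104 = 2.1154; s_U/(n + δ)_U = 0.22/0.145 = 1.5172.
Ratio = (2.1154/1.5172)^0.6129 = 1.3943^0.6129 ≈ 1.2260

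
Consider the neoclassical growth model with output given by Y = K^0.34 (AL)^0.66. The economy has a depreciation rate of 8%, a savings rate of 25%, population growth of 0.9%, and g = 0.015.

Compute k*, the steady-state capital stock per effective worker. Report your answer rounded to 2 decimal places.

k* ≈ 3.78

Steady state requires s·f(k) = (n + g + δ)·k, i.e. s·k^α = (n + g + δ)·k.
Dividing both sides by k: k^(1−α) = s / (n + g + δ).
k^0.66 = 0.25 / (0.009 + 0.015 + 0.080) = 0.25 / 0.104 = 2.4038
k* = 2.4038^(1/0.66) ≈ 3.7768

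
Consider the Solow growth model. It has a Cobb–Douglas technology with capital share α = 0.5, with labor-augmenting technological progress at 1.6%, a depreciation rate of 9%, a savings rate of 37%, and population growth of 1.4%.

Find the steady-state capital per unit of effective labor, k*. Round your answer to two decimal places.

Steady state requires s·f(k) = (n + g + δ)·k, i.e. s·k^α = (n + g + δ)·k.
Dividing both sides by k: k^(1−α) = s / (n + g + δ).
k^0.5 = 0.37 / (0.014 + 0.016 + 0.090) = 0.37 / 0.120 = 3.0833
k* = 3.0833^(1/0.5) ≈ 9.5067

k* ≈ 9.51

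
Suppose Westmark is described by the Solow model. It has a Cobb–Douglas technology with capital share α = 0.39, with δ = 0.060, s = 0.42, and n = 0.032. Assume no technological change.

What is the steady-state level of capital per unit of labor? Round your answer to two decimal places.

Steady state requires s·f(k) = (n + δ)·k, i.e. s·k^α = (n + δ)·k.
Rearranging, k^(1−α) = s / (n + δ).
k^0.61 = 0.42 / (0.032 + 0.060) = 0.42 / 0.092 = 4.5652
k* = 4.5652^(1/0.61) ≈ 12.0526

k* = 12.05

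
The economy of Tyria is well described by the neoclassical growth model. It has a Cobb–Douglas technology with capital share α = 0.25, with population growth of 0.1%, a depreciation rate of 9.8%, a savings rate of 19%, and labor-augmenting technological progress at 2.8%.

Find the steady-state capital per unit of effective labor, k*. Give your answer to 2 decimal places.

k* = 1.71

Steady state requires s·f(k) = (n + g + δ)·k, i.e. s·k^α = (n + g + δ)·k.
Rearranging, k^(1−α) = s / (n + g + δ).
k^0.75 = 0.19 / (0.001 + 0.028 + 0.098) = 0.19 / 0.127 = 1.4961
k* = 1.4961^(1/0.75) ≈ 1.7111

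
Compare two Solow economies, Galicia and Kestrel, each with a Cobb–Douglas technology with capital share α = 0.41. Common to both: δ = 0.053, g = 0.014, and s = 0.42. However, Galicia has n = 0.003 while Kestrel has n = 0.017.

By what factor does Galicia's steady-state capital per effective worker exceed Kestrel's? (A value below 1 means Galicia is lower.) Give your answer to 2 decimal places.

Steady-state k* = [s/(n + g + δ)]^(1/(1−α)), so the ratio is [ (s_G/(n + g + δ)_G) / (s_K/(n + g + δ)_K) ]^1.6949.
s_G/(n + g + δ)_G = 0.42/0.070 = 6.0000; s_K/(n + g + δ)_K = 0.42/0.084 = 5.0000.
Ratio = (6.0000/5.0000)^1.6949 = 1.2000^1.6949 ≈ 1.3621

k*_G / k*_K ≈ 1.36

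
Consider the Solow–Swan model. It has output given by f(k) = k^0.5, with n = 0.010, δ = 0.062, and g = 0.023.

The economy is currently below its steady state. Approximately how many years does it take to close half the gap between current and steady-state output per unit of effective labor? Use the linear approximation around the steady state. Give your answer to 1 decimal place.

Near the steady state the convergence rate is λ = (1 − α)(n + g + δ).
λ = (1 − 0.5) × 0.095 = 0.5 × 0.095 = 0.0475
Half-life = ln 2 / λ = 0.6931 / 0.0475 ≈ 14.59 years

half-life ≈ 14.6 years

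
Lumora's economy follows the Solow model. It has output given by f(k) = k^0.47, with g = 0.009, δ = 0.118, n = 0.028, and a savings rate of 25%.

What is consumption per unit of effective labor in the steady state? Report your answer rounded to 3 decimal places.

In steady state, investment equals break-even investment: s·k^α = (n + g + δ)·k.
Rearranging, k^(1−α) = s / (n + g + δ).
k^0.53 = 0.25 / (0.028 + 0.009 + 0.118) = 0.25 / 0.155 = 1.6129
k* = 1.6129^(1/0.53) ≈ 2.4644
y* = (k*)^α = 2.4644^0.47 ≈ 1.5279
c* = (1 − s)·y* = (1 − 0.25) × 1.5279 ≈ 1.1459

c* = 1.146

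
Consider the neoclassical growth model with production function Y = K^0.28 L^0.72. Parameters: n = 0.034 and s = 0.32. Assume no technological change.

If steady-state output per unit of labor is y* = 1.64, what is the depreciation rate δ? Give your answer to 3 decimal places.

δ ≈ 0.056

In steady state, investment equals break-even investment: s·k^α = (n + δ)·k.
Since y* = [s/(n + δ)]^(α/(1−α)), we have s/(n + δ) = (y*)^((1−α)/α) = 1.64^2.5714 = 3.5682.
Therefore n + δ = s / 3.5682 = 0.32 / 3.5682 = 0.0897, so δ = 0.0897 − 0.034 = 0.0557.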